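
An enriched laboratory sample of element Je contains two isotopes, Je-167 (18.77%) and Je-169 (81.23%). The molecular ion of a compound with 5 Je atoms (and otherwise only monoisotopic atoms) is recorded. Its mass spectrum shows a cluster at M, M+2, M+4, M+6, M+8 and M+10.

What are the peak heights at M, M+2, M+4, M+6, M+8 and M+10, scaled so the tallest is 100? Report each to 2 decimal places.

0.06 : 1.23 : 10.68 : 46.21 : 100.00 : 86.55

The 5 Je atoms are independent, so intensities follow the terms of (0.1877 + 0.8123)^5.
P(M) = 0.1877^5 = 0.000233
P(M+2) = 5 × 0.1877^4 × 0.8123^1 = 0.005041
P(M+4) = 10 × 0.1877^3 × 0.8123^2 = 0.043634
P(M+6) = 10 × 0.1877^2 × 0.8123^3 = 0.188833
P(M+8) = 5 × 0.1877^1 × 0.8123^4 = 0.408602
P(M+10) = 0.8123^5 = 0.353657
The M+8 peak is largest (0.408602); scaling to 100 gives 0.06 : 1.23 : 10.68 : 46.21 : 100.00 : 86.55.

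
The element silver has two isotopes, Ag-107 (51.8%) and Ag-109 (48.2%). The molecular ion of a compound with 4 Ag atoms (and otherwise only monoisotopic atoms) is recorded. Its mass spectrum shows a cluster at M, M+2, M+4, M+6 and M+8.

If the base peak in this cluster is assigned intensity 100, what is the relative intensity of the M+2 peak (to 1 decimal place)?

(0.518 + 0.482)^4 gives M 0.0720, M+2 0.2680, M+4 0.3740, M+6 0.2320, M+8 0.0540; the largest is M+4.
P(M+4) = C(4,2) × 0.518^2 × 0.482^2 = 6 × 0.268324 × 0.232324 = 0.374029 (base)
P(M+2) = C(4,1) × 0.518^3 × 0.482^1 = 4 × 0.13899183 × 0.4820 = 0.267976
Relative intensity = 0.267976 / 0.374029 × 100 = 71.6

71.6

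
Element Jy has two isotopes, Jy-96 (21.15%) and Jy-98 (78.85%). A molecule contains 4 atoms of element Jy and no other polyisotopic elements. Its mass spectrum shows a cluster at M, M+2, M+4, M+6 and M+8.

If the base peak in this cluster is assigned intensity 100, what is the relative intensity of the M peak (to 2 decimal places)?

0.48

Term probabilities: M 0.0020, M+2 0.0298, M+4 0.1669, M+6 0.4147, M+8 0.3866. Base peak = M+6.
P(M+6) = C(4,3) × 0.2115^1 × 0.7885^3 = 4 × 0.2115 × 0.49023588 = 0.414740 (base)
P(M) = C(4,0) × 0.2115^4 × 0.7885^0 = 1 × 0.00200097 × 1.0000 = 0.002001
Relative intensity = 0.002001 / 0.414740 × 100 = 0.48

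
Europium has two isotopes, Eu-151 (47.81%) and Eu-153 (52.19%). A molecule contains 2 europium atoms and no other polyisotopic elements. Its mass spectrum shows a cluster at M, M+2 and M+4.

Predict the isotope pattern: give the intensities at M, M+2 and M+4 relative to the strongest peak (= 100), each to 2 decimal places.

Expanding (0.4781 + 0.5219)^2:
P(M) = 0.4781^2 = 0.228580
P(M+2) = 2 × 0.4781^1 × 0.5219^1 = 0.499041
P(M+4) = 0.5219^2 = 0.272380
The M+2 peak is largest (0.499041); scaling to 100 gives 45.80 : 100.00 : 54.58.

45.80 : 100.00 : 54.58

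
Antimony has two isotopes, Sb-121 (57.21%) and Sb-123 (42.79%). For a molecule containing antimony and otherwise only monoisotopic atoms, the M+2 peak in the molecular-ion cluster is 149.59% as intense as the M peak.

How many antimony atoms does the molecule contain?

The M+2/M ratio from n Sb atoms is n · q/p = n · 0.4279/0.5721.
n = 1.4959 × 0.5721/0.4279 = 2.00 ≈ 2

2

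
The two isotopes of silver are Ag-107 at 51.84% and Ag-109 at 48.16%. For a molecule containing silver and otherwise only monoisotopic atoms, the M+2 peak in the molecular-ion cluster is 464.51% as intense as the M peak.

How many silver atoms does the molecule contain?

The M+2/M ratio from n Ag atoms is n · q/p = n · 0.4816/0.5184.
n = 4.6451 × 0.5184/0.4816 = 5.00 ≈ 5

5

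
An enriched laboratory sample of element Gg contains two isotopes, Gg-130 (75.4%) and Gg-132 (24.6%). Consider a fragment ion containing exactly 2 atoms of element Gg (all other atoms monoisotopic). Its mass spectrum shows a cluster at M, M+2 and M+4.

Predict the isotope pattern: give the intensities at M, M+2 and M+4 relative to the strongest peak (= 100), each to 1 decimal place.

100.0 : 65.3 : 10.6

The 2 Gg atoms are independent, so intensities follow the terms of (0.754 + 0.246)^2.
P(M) = 0.754^2 = 0.568516
P(M+2) = 2 × 0.754^1 × 0.246^1 = 0.370968
P(M+4) = 0.246^2 = 0.060516
The M peak is largest (0.568516); scaling to 100 gives 100.0 : 65.3 : 10.6.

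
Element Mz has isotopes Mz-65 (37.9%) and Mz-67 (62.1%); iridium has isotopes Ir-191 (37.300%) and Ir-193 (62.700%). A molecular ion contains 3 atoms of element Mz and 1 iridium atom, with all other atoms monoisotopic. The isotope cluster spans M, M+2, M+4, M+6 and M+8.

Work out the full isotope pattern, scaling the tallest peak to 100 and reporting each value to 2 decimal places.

5.57 : 36.77 : 90.96 : 100.00 : 41.22

Element Mz pattern (n=3): 0.05443994 : 0.26760318 : 0.43847382 : 0.23948306
Iridium pattern (n=1): 0.3730 : 0.6270
Convolve the two distributions (both contribute in 2-u steps):
  M: 0.05443994×0.3730 = 0.020306
  M+2: 0.05443994×0.6270 + 0.26760318×0.3730 = 0.133950
  M+4: 0.26760318×0.6270 + 0.43847382×0.3730 = 0.331338
  M+6: 0.43847382×0.6270 + 0.23948306×0.3730 = 0.364250
  M+8: 0.23948306×0.6270 = 0.150156
Scale to base peak (0.364250) = 100: 5.57 : 36.77 : 90.96 : 100.00 : 41.22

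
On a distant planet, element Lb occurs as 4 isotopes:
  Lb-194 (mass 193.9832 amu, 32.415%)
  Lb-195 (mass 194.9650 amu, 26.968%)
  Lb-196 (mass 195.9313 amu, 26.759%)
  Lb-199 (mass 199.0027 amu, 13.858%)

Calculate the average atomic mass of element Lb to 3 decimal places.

Weight each isotope mass by its fractional abundance: 0.32415 × 193.9832 + 0.26968 × 194.9650 + 0.26759 × 195.9313 + 0.13858 × 199.0027
= 62.87965 + 52.57816 + 52.42926 + 27.57779 = 195.46486 amu

195.465 amu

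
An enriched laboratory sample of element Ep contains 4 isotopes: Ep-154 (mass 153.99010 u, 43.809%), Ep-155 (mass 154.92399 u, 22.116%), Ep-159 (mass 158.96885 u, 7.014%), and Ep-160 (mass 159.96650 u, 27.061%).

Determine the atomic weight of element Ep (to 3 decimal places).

Ar = Σ fᵢ·mᵢ = 0.43809 × 153.99010 + 0.22116 × 154.92399 + 0.07014 × 158.96885 + 0.27061 × 159.96650
= 67.461523 + 34.262990 + 11.150075 + 43.288535 = 156.163123 u

156.163 u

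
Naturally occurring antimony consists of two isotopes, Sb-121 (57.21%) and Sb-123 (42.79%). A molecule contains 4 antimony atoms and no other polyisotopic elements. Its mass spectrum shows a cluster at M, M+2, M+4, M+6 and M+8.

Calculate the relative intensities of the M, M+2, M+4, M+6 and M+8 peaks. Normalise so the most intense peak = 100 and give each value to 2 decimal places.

29.79 : 89.13 : 100.00 : 49.86 : 9.32

Each Sb atom is independently Sb-121 (p = 0.5721) or Sb-123 (q = 0.4279); the cluster is the binomial expansion (p + q)^4.
P(M) = 0.5721^4 = 0.107124
P(M+2) = 4 × 0.5721^3 × 0.4279^1 = 0.320493
P(M+4) = 6 × 0.5721^2 × 0.4279^2 = 0.359567
P(M+6) = 4 × 0.5721^1 × 0.4279^3 = 0.179291
P(M+8) = 0.4279^4 = 0.033525
The M+4 peak is largest (0.359567); scaling to 100 gives 29.79 : 89.13 : 100.00 : 49.86 : 9.32.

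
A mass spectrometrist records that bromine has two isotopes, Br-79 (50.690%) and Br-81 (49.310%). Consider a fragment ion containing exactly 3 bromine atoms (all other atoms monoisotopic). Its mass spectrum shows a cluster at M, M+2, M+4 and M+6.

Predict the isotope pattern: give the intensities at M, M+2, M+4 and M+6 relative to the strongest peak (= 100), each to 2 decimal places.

34.27 : 100.00 : 97.28 : 31.54

The 3 Br atoms are independent, so intensities follow the terms of (0.50690 + 0.49310)^3.
P(M) = 0.50690^3 = 0.130247
P(M+2) = 3 × 0.50690^2 × 0.49310^1 = 0.380103
P(M+4) = 3 × 0.50690^1 × 0.49310^2 = 0.369755
P(M+6) = 0.49310^3 = 0.119896
The M+2 peak is largest (0.380103); scaling to 100 gives 34.27 : 100.00 : 97.28 : 31.54.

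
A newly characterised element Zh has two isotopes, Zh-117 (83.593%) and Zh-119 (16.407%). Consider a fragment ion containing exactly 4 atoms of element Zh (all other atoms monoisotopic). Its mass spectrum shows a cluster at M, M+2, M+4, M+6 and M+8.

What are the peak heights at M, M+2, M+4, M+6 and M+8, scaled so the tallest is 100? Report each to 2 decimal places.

100.00 : 78.51 : 23.11 : 3.02 : 0.15

The 4 Zh atoms are independent, so intensities follow the terms of (0.83593 + 0.16407)^4.
P(M) = 0.83593^4 = 0.488292
P(M+2) = 4 × 0.83593^3 × 0.16407^1 = 0.383353
P(M+4) = 6 × 0.83593^2 × 0.16407^2 = 0.112862
P(M+6) = 4 × 0.83593^1 × 0.16407^3 = 0.014768
P(M+8) = 0.16407^4 = 0.000725
The M peak is largest (0.488292); scaling to 100 gives 100.00 : 78.51 : 23.11 : 3.02 : 0.15.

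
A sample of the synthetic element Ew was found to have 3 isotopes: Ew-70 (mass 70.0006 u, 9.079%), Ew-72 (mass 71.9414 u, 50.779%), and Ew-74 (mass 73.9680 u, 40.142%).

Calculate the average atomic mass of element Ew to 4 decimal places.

Ar = Σ fᵢ·mᵢ = 0.09079 × 70.0006 + 0.50779 × 71.9414 + 0.40142 × 73.9680
= 6.35535 + 36.53112 + 29.69223 = 72.57870 u

72.5787 u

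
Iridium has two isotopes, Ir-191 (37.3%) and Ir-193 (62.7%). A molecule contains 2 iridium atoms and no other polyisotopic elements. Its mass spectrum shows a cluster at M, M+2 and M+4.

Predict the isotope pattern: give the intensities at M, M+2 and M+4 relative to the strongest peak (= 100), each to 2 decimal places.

The 2 Ir atoms are independent, so intensities follow the terms of (0.373 + 0.627)^2.
P(M) = 0.373^2 = 0.139129
P(M+2) = 2 × 0.373^1 × 0.627^1 = 0.467742
P(M+4) = 0.627^2 = 0.393129
The M+2 peak is largest (0.467742); scaling to 100 gives 29.74 : 100.00 : 84.05.

29.74 : 100.00 : 84.05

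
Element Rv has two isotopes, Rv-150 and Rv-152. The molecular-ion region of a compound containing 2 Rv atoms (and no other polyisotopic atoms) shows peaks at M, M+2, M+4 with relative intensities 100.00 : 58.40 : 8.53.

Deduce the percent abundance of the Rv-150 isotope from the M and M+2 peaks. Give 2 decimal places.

If p is the fraction of Rv that is Rv-150, then I(M+2)/I(M) = [C(2,1)·p^1·(1−p)] / p^2 = 2·(1−p)/p = 58.40/100.00 = 0.5840
(1−p)/p = 0.5840/2 = 0.2920  ⇒  p = 1/(1 + 0.2920) = 0.7740
Rv-150: 77.40%, Rv-152: 22.60%.

77.40%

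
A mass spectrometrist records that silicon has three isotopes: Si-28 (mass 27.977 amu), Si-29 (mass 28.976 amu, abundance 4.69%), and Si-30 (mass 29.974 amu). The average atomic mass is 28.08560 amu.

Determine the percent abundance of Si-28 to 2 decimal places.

The remaining 95.31% is split between Si-28 (fraction x) and Si-30 (fraction 0.9531 − x).
Substituting: 27.977x + 29.974(0.9531 − x) = 26.7266256
(27.977 − 29.974)x = -1.8415938  ⇒  x = 0.92218, y = 0.03092
Si-28: 92.22%, Si-30: 3.09%.

92.22%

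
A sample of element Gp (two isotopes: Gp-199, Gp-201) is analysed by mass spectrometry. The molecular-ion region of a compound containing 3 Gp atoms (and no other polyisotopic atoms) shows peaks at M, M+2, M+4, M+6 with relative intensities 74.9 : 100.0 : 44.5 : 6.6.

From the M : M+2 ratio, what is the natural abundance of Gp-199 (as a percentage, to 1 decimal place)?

Let p = fractional abundance of Gp-199. I(M+2)/I(M) = [C(3,1)·p^2·(1−p)] / p^3 = 3·(1−p)/p = 100.0/74.9 = 1.3351
(1−p)/p = 1.3351/3 = 0.4450  ⇒  p = 1/(1 + 0.4450) = 0.6920
Gp-199: 69.2%, Gp-201: 30.8%.

69.2%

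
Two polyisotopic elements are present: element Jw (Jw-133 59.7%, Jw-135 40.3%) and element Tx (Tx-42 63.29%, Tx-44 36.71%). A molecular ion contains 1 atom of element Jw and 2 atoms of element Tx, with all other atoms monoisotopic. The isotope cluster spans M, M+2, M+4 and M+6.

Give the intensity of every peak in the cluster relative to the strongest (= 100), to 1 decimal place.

Element Jw pattern (n=1): 0.5970 : 0.4030
Element Tx pattern (n=2): 0.40056241 : 0.46467518 : 0.13476241
Convolve the two distributions (both contribute in 2-u steps):
  M: 0.5970×0.40056241 = 0.239136
  M+2: 0.5970×0.46467518 + 0.4030×0.40056241 = 0.438838
  M+4: 0.5970×0.13476241 + 0.4030×0.46467518 = 0.267717
  M+6: 0.4030×0.13476241 = 0.054309
Scale to base peak (0.438838) = 100: 54.5 : 100.0 : 61.0 : 12.4

54.5 : 100.0 : 61.0 : 12.4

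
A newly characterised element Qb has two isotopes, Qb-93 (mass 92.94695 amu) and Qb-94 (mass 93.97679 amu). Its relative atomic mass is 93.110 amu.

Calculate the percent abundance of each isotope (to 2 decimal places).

Qb-93: 84.17%, Qb-94: 15.83%

Writing the weighted mean with unknown fraction x of Qb-93:
92.94695·x + 93.97679·(1 − x) = 93.110
(92.94695 − 93.97679)·x = 93.110 − 93.97679
x = -0.86679 / -1.02984 = 0.84167 → 84.17% Qb-93, 15.83% Qb-94.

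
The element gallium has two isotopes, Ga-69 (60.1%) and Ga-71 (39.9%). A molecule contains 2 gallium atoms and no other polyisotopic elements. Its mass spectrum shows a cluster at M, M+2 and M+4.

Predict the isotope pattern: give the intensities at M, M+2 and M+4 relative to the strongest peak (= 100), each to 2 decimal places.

75.31 : 100.00 : 33.19

Expanding (0.601 + 0.399)^2:
P(M) = 0.601^2 = 0.361201
P(M+2) = 2 × 0.601^1 × 0.399^1 = 0.479598
P(M+4) = 0.399^2 = 0.159201
The M+2 peak is largest (0.479598); scaling to 100 gives 75.31 : 100.00 : 33.19.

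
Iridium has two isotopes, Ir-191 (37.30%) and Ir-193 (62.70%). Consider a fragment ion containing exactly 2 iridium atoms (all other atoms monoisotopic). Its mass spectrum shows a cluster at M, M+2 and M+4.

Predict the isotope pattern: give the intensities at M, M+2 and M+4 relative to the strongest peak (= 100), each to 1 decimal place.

Expanding (0.3730 + 0.6270)^2:
P(M) = 0.3730^2 = 0.139129
P(M+2) = 2 × 0.3730^1 × 0.6270^1 = 0.467742
P(M+4) = 0.6270^2 = 0.393129
The M+2 peak is largest (0.467742); scaling to 100 gives 29.7 : 100.0 : 84.0.

29.7 : 100.0 : 84.0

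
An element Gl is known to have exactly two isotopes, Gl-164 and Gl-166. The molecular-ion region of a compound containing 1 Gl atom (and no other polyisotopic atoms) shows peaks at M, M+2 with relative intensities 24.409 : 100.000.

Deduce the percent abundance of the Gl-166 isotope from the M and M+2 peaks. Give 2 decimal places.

80.38%

Let p = fractional abundance of Gl-164. I(M+2)/I(M) = [C(1,1)·p^0·(1−p)] / p^1 = 1·(1−p)/p = 100.000/24.409 = 4.0968
(1−p)/p = 4.0968/1 = 4.0968  ⇒  p = 1/(1 + 4.0968) = 0.1962
Gl-164: 19.62%, Gl-166: 80.38%.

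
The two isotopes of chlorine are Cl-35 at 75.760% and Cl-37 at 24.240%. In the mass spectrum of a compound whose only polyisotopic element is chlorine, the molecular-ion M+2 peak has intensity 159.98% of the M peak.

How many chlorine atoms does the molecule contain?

5

With n Cl atoms, P(M+2)/P(M) = C(n,1)·p^(n−1)q / p^n = n·q/p = n · 0.24240/0.75760.
n = 1.5998 × 0.75760/0.24240 = 5.00 ≈ 5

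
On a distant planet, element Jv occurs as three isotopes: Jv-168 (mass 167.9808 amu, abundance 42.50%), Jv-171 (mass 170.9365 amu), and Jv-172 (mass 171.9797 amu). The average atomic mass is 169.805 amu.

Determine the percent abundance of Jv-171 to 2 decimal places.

45.55%

Let x and y be the fractions of Jv-171 and Jv-172. Then x + y = 1 − 0.4250 = 0.5750 and 170.9365x + 171.9797y = 169.805 − 0.4250×167.9808 = 98.41316.
Substituting: 170.9365x + 171.9797(0.5750 − x) = 98.41316
(170.9365 − 171.9797)x = -0.4751675  ⇒  x = 0.45549, y = 0.11951
Jv-171: 45.55%, Jv-172: 11.95%.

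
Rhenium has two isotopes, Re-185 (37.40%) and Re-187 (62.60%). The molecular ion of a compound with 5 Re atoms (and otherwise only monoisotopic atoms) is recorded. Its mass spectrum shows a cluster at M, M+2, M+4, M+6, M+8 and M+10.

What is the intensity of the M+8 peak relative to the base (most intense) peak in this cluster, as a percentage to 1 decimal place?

83.7%

Term probabilities: M 0.0073, M+2 0.0612, M+4 0.2050, M+6 0.3431, M+8 0.2872, M+10 0.0961. Base peak = M+6.
P(M+6) = C(5,3) × 0.3740^2 × 0.6260^3 = 10 × 0.139876 × 0.24531438 = 0.343136 (base)
P(M+8) = C(5,4) × 0.3740^1 × 0.6260^4 = 5 × 0.3740 × 0.1535668 = 0.287170
Relative intensity = 0.287170 / 0.343136 × 100 = 83.7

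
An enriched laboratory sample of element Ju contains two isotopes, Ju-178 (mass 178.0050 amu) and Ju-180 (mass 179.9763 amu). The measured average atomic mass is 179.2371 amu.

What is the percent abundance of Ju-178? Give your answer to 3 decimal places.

Writing the weighted mean with unknown fraction x of Ju-178:
178.0050·x + 179.9763·(1 − x) = 179.2371
(178.0050 − 179.9763)·x = 179.2371 − 179.9763
x = -0.7392 / -1.9713 = 0.37498 → 37.498% Ju-178, 62.502% Ju-180.

37.498%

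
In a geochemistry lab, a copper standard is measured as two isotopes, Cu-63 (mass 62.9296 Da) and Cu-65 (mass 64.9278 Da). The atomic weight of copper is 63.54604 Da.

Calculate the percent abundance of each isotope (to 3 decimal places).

Writing the weighted mean with unknown fraction x of Cu-63:
62.9296·x + 64.9278·(1 − x) = 63.54604
(62.9296 − 64.9278)·x = 63.54604 − 64.9278
x = -1.38176 / -1.9982 = 0.69150 → 69.150% Cu-63, 30.850% Cu-65.

Cu-63: 69.150%, Cu-65: 30.850%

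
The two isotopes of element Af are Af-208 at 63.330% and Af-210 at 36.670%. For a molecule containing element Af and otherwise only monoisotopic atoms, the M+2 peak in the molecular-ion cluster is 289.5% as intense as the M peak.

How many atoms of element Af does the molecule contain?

The M+2/M ratio from n Af atoms is n · q/p = n · 0.36670/0.63330.
n = 2.895 × 0.63330/0.36670 = 5.00 ≈ 5

5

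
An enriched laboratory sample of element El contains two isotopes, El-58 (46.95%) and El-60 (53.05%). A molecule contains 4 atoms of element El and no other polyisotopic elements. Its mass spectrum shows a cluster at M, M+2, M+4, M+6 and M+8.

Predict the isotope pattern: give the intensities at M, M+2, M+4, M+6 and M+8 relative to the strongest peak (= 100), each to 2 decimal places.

13.05 : 59.00 : 100.00 : 75.33 : 21.28

The 4 El atoms are independent, so intensities follow the terms of (0.4695 + 0.5305)^4.
P(M) = 0.4695^4 = 0.048589
P(M+2) = 4 × 0.4695^3 × 0.5305^1 = 0.219610
P(M+4) = 6 × 0.4695^2 × 0.5305^2 = 0.372214
P(M+6) = 4 × 0.4695^1 × 0.5305^3 = 0.280383
P(M+8) = 0.5305^4 = 0.079203
The M+4 peak is largest (0.372214); scaling to 100 gives 13.05 : 59.00 : 100.00 : 75.33 : 21.28.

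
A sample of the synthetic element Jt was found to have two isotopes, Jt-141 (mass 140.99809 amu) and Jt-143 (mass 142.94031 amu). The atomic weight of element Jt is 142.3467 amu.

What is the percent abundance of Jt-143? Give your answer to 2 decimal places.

With x = fraction of Jt-141 (so Jt-143 is 1 − x):
140.99809·x + 142.94031·(1 − x) = 142.3467
(140.99809 − 142.94031)·x = 142.3467 − 142.94031
x = -0.59361 / -1.94222 = 0.30563 → 30.56% Jt-141, 69.44% Jt-143.

69.44%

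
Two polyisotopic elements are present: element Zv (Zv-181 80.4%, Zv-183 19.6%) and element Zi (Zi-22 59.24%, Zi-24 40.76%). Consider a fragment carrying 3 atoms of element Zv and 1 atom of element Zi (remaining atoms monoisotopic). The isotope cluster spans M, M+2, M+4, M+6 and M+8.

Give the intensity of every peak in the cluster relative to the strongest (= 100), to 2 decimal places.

70.45 : 100.00 : 48.01 : 9.66 : 0.70

Element Zv pattern (n=3): 0.51971846 : 0.38009261 : 0.09265939 : 0.00752954
Element Zi pattern (n=1): 0.5924 : 0.4076
Convolve the two distributions (both contribute in 2-u steps):
  M: 0.51971846×0.5924 = 0.307881
  M+2: 0.51971846×0.4076 + 0.38009261×0.5924 = 0.437004
  M+4: 0.38009261×0.4076 + 0.09265939×0.5924 = 0.209817
  M+6: 0.09265939×0.4076 + 0.00752954×0.5924 = 0.042228
  M+8: 0.00752954×0.4076 = 0.003069
Scale to base peak (0.437004) = 100: 70.45 : 100.00 : 48.01 : 9.66 : 0.70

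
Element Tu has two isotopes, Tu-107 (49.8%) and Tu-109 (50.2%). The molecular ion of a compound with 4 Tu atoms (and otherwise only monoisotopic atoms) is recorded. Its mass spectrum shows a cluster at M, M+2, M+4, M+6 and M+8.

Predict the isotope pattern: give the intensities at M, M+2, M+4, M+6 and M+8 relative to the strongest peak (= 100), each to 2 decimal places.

16.40 : 66.14 : 100.00 : 67.20 : 16.94

The 4 Tu atoms are independent, so intensities follow the terms of (0.498 + 0.502)^4.
P(M) = 0.498^4 = 0.061506
P(M+2) = 4 × 0.498^3 × 0.502^1 = 0.248000
P(M+4) = 6 × 0.498^2 × 0.502^2 = 0.374988
P(M+6) = 4 × 0.498^1 × 0.502^3 = 0.252000
P(M+8) = 0.502^4 = 0.063506
The M+4 peak is largest (0.374988); scaling to 100 gives 16.40 : 66.14 : 100.00 : 67.20 : 16.94.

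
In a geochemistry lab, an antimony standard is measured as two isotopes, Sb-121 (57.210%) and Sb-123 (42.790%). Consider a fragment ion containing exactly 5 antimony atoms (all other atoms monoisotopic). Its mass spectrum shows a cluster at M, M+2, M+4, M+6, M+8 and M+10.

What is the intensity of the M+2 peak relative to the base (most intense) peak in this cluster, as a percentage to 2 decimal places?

66.85%

(0.57210 + 0.42790)^5 gives M 0.0613, M+2 0.2292, M+4 0.3428, M+6 0.2564, M+8 0.0959, M+10 0.0143; the largest is M+4.
P(M+4) = C(5,2) × 0.57210^3 × 0.42790^2 = 10 × 0.18724742 × 0.18309841 = 0.342847 (base)
P(M+2) = C(5,1) × 0.57210^4 × 0.42790^1 = 5 × 0.10712425 × 0.4279 = 0.229192
Relative intensity = 0.229192 / 0.342847 × 100 = 66.85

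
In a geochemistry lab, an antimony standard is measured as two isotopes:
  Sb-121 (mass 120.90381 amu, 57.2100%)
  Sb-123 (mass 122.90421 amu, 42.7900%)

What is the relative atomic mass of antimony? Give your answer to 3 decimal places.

Average mass = Σ (abundance × isotope mass) = 0.572100 × 120.90381 + 0.427900 × 122.90421
= 69.169070 + 52.590711 = 121.759781 amu

121.760 amu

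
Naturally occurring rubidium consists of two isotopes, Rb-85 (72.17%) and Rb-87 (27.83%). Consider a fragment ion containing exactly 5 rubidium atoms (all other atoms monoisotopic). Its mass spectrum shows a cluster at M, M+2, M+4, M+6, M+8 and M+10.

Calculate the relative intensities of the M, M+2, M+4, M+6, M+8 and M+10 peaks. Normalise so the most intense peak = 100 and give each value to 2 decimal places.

Each Rb atom is independently Rb-85 (p = 0.7217) or Rb-87 (q = 0.2783); the cluster is the binomial expansion (p + q)^5.
P(M) = 0.7217^5 = 0.195787
P(M+2) = 5 × 0.7217^4 × 0.2783^1 = 0.377494
P(M+4) = 10 × 0.7217^3 × 0.2783^2 = 0.291136
P(M+6) = 10 × 0.7217^2 × 0.2783^3 = 0.112267
P(M+8) = 5 × 0.7217^1 × 0.2783^4 = 0.021646
P(M+10) = 0.2783^5 = 0.001669
The M+2 peak is largest (0.377494); scaling to 100 gives 51.86 : 100.00 : 77.12 : 29.74 : 5.73 : 0.44.

51.86 : 100.00 : 77.12 : 29.74 : 5.73 : 0.44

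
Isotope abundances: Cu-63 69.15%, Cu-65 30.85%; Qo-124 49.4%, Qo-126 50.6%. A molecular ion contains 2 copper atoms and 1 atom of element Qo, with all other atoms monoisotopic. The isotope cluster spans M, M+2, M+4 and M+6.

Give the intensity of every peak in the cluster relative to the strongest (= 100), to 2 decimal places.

Copper pattern (n=2): 0.47817225 : 0.4266555 : 0.09517225
Element Qo pattern (n=1): 0.4940 : 0.5060
Convolve the two distributions (both contribute in 2-u steps):
  M: 0.47817225×0.4940 = 0.236217
  M+2: 0.47817225×0.5060 + 0.4266555×0.4940 = 0.452723
  M+4: 0.4266555×0.5060 + 0.09517225×0.4940 = 0.262903
  M+6: 0.09517225×0.5060 = 0.048157
Scale to base peak (0.452723) = 100: 52.18 : 100.00 : 58.07 : 10.64

52.18 : 100.00 : 58.07 : 10.64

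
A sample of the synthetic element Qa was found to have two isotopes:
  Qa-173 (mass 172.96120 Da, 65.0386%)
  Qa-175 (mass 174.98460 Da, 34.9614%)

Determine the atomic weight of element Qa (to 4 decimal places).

Ar = Σ fᵢ·mᵢ = 0.650386 × 172.96120 + 0.349614 × 174.98460
= 112.491543 + 61.177066 = 173.668609 Da

173.6686 Da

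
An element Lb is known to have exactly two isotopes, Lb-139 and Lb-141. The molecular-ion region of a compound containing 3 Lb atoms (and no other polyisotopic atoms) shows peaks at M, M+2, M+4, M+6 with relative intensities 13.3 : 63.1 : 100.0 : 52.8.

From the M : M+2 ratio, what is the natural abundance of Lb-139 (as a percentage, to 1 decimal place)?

Let p = fractional abundance of Lb-139. I(M+2)/I(M) = [C(3,1)·p^2·(1−p)] / p^3 = 3·(1−p)/p = 63.1/13.3 = 4.7444
(1−p)/p = 4.7444/3 = 1.5815  ⇒  p = 1/(1 + 1.5815) = 0.3874
Lb-139: 38.7%, Lb-141: 61.3%.

38.7%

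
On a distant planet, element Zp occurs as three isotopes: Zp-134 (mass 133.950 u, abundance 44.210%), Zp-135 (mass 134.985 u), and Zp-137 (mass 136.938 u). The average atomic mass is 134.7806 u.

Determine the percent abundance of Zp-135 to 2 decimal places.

42.83%

The remaining 55.790% is split between Zp-135 (fraction x) and Zp-137 (fraction 0.55790 − x).
Substituting: 134.985x + 136.938(0.55790 − x) = 75.561305
(134.985 − 136.938)x = -0.8364052  ⇒  x = 0.42827, y = 0.12963
Zp-135: 42.83%, Zp-137: 12.96%.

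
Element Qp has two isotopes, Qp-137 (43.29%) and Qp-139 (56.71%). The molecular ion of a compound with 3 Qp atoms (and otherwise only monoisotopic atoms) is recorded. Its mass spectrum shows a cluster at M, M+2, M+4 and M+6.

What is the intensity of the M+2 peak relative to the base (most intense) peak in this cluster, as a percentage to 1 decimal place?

Term probabilities: M 0.0811, M+2 0.3188, M+4 0.4177, M+6 0.1824. Base peak = M+4.
P(M+4) = C(3,2) × 0.4329^1 × 0.5671^2 = 3 × 0.4329 × 0.32160241 = 0.417665 (base)
P(M+2) = C(3,1) × 0.4329^2 × 0.5671^1 = 3 × 0.18740241 × 0.5671 = 0.318828
Relative intensity = 0.318828 / 0.417665 × 100 = 76.3

76.3%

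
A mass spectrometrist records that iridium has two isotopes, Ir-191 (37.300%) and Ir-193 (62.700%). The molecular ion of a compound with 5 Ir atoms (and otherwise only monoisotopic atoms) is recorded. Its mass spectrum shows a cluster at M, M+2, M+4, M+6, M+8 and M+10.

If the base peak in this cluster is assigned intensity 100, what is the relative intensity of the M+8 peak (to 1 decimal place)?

84.0

Term probabilities: M 0.0072, M+2 0.0607, M+4 0.2040, M+6 0.3429, M+8 0.2882, M+10 0.0969. Base peak = M+6.
P(M+6) = C(5,3) × 0.37300^2 × 0.62700^3 = 10 × 0.139129 × 0.24649188 = 0.342942 (base)
P(M+8) = C(5,4) × 0.37300^1 × 0.62700^4 = 5 × 0.3730 × 0.15455041 = 0.288237
Relative intensity = 0.288237 / 0.342942 × 100 = 84.0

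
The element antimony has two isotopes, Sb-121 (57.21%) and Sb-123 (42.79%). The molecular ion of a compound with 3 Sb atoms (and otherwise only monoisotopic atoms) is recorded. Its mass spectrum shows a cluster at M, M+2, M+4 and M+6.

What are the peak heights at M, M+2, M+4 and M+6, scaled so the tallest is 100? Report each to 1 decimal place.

44.6 : 100.0 : 74.8 : 18.6

The 3 Sb atoms are independent, so intensities follow the terms of (0.5721 + 0.4279)^3.
P(M) = 0.5721^3 = 0.187247
P(M+2) = 3 × 0.5721^2 × 0.4279^1 = 0.420153
P(M+4) = 3 × 0.5721^1 × 0.4279^2 = 0.314252
P(M+6) = 0.4279^3 = 0.078348
The M+2 peak is largest (0.420153); scaling to 100 gives 44.6 : 100.0 : 74.8 : 18.6.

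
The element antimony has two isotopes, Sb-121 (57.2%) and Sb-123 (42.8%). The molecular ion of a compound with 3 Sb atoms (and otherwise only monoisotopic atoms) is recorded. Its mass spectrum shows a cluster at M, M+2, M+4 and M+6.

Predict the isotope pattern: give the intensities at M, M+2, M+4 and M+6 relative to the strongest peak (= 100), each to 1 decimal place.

Expanding (0.572 + 0.428)^3:
P(M) = 0.572^3 = 0.187149
P(M+2) = 3 × 0.572^2 × 0.428^1 = 0.420104
P(M+4) = 3 × 0.572^1 × 0.428^2 = 0.314344
P(M+6) = 0.428^3 = 0.078403
The M+2 peak is largest (0.420104); scaling to 100 gives 44.5 : 100.0 : 74.8 : 18.7.

44.5 : 100.0 : 74.8 : 18.7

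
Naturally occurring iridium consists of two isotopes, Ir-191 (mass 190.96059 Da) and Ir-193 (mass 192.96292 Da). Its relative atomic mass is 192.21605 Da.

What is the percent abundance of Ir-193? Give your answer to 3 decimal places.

Let x be the fractional abundance of Ir-191; then Ir-193 has abundance 1 − x.
190.96059·x + 192.96292·(1 − x) = 192.21605
(190.96059 − 192.96292)·x = 192.21605 − 192.96292
x = -0.74687 / -2.00233 = 0.37300 → 37.300% Ir-191, 62.700% Ir-193.

62.700%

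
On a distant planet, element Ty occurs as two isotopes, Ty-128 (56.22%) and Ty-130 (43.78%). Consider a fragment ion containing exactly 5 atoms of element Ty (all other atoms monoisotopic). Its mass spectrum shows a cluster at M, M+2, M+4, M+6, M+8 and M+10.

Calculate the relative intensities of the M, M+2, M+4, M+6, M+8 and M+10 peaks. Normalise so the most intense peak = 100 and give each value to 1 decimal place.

Each Ty atom is independently Ty-128 (p = 0.5622) or Ty-130 (q = 0.4378); the cluster is the binomial expansion (p + q)^5.
P(M) = 0.5622^5 = 0.056164
P(M+2) = 5 × 0.5622^4 × 0.4378^1 = 0.218680
P(M+4) = 10 × 0.5622^3 × 0.4378^2 = 0.340584
P(M+6) = 10 × 0.5622^2 × 0.4378^3 = 0.265222
P(M+8) = 5 × 0.5622^1 × 0.4378^4 = 0.103268
P(M+10) = 0.4378^5 = 0.016083
The M+4 peak is largest (0.340584); scaling to 100 gives 16.5 : 64.2 : 100.0 : 77.9 : 30.3 : 4.7.

16.5 : 64.2 : 100.0 : 77.9 : 30.3 : 4.7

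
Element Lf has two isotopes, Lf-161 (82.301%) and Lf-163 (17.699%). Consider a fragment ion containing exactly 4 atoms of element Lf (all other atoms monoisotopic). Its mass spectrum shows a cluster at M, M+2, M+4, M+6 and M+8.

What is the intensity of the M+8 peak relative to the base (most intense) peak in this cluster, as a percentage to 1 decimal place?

0.2%

(0.82301 + 0.17699)^4 gives M 0.4588, M+2 0.3947, M+4 0.1273, M+6 0.0183, M+8 0.0010; the largest is M.
P(M) = C(4,0) × 0.82301^4 × 0.17699^0 = 1 × 0.45879687 × 1.0000 = 0.458797 (base)
P(M+8) = C(4,4) × 0.82301^0 × 0.17699^4 = 1 × 1.0000 × 0.00098128 = 0.000981
Relative intensity = 0.000981 / 0.458797 × 100 = 0.2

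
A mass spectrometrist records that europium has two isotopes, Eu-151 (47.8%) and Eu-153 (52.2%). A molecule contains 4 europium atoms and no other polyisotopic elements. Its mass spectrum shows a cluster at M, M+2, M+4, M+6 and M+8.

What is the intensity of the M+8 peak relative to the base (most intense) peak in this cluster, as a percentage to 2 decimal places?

(0.478 + 0.522)^4 gives M 0.0522, M+2 0.2280, M+4 0.3735, M+6 0.2720, M+8 0.0742; the largest is M+4.
P(M+4) = C(4,2) × 0.478^2 × 0.522^2 = 6 × 0.228484 × 0.272484 = 0.373549 (base)
P(M+8) = C(4,4) × 0.478^0 × 0.522^4 = 1 × 1.0000 × 0.07424753 = 0.074248
Relative intensity = 0.074248 / 0.373549 × 100 = 19.88

19.88%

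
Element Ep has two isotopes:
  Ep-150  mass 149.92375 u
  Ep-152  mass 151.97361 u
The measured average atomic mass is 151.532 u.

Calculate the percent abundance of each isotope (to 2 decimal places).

Ep-150: 21.54%, Ep-152: 78.46%

With x = fraction of Ep-150 (so Ep-152 is 1 − x):
149.92375·x + 151.97361·(1 − x) = 151.532
(149.92375 − 151.97361)·x = 151.532 − 151.97361
x = -0.44161 / -2.04986 = 0.21543 → 21.54% Ep-150, 78.46% Ep-152.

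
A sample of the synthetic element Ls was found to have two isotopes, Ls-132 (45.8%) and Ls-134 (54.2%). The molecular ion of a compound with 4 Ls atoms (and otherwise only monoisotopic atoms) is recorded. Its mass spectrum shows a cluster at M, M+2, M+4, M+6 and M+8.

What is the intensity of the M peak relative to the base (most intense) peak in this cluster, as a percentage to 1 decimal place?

11.9%

(0.458 + 0.542)^4 gives M 0.0440, M+2 0.2083, M+4 0.3697, M+6 0.2917, M+8 0.0863; the largest is M+4.
P(M+4) = C(4,2) × 0.458^2 × 0.542^2 = 6 × 0.209764 × 0.293764 = 0.369727 (base)
P(M) = C(4,0) × 0.458^4 × 0.542^0 = 1 × 0.04400094 × 1.0000 = 0.044001
Relative intensity = 0.044001 / 0.369727 × 100 = 11.9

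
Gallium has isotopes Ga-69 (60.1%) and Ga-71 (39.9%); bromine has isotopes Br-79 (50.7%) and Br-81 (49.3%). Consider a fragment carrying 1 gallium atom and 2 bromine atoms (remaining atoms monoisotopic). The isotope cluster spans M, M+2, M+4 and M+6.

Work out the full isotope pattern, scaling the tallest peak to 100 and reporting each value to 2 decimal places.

Gallium pattern (n=1): 0.6010 : 0.3990
Bromine pattern (n=2): 0.257049 : 0.499902 : 0.243049
Convolve the two distributions (both contribute in 2-u steps):
  M: 0.6010×0.257049 = 0.154486
  M+2: 0.6010×0.499902 + 0.3990×0.257049 = 0.403004
  M+4: 0.6010×0.243049 + 0.3990×0.499902 = 0.345533
  M+6: 0.3990×0.243049 = 0.096977
Scale to base peak (0.403004) = 100: 38.33 : 100.00 : 85.74 : 24.06

38.33 : 100.00 : 85.74 : 24.06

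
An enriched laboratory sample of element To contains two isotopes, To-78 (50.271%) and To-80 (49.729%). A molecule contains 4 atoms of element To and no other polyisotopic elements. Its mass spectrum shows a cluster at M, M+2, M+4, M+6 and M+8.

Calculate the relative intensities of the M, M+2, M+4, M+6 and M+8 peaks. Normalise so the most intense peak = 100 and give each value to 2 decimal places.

17.03 : 67.39 : 100.00 : 65.95 : 16.31

Each To atom is independently To-78 (p = 0.50271) or To-80 (q = 0.49729); the cluster is the binomial expansion (p + q)^4.
P(M) = 0.50271^4 = 0.063866
P(M+2) = 4 × 0.50271^3 × 0.49729^1 = 0.252710
P(M+4) = 6 × 0.50271^2 × 0.49729^2 = 0.374978
P(M+6) = 4 × 0.50271^1 × 0.49729^3 = 0.247290
P(M+8) = 0.49729^4 = 0.061156
The M+4 peak is largest (0.374978); scaling to 100 gives 17.03 : 67.39 : 100.00 : 65.95 : 16.31.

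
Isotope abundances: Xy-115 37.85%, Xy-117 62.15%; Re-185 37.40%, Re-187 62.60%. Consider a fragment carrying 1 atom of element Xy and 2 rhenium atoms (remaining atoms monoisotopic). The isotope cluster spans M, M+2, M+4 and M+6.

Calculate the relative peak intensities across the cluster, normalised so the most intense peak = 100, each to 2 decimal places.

12.05 : 60.13 : 100.00 : 55.44

Element Xy pattern (n=1): 0.3785 : 0.6215
Rhenium pattern (n=2): 0.139876 : 0.468248 : 0.391876
Convolve the two distributions (both contribute in 2-u steps):
  M: 0.3785×0.139876 = 0.052943
  M+2: 0.3785×0.468248 + 0.6215×0.139876 = 0.264165
  M+4: 0.3785×0.391876 + 0.6215×0.468248 = 0.439341
  M+6: 0.6215×0.391876 = 0.243551
Scale to base peak (0.439341) = 100: 12.05 : 60.13 : 100.00 : 55.44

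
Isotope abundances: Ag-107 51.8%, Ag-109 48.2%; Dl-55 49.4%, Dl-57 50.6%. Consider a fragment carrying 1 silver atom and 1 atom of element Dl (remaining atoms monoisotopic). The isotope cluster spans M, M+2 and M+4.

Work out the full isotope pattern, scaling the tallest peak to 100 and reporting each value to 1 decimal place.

Silver pattern (n=1): 0.5180 : 0.4820
Element Dl pattern (n=1): 0.4940 : 0.5060
Convolve the two distributions (both contribute in 2-u steps):
  M: 0.5180×0.4940 = 0.255892
  M+2: 0.5180×0.5060 + 0.4820×0.4940 = 0.500216
  M+4: 0.4820×0.5060 = 0.243892
Scale to base peak (0.500216) = 100: 51.2 : 100.0 : 48.8

51.2 : 100.0 : 48.8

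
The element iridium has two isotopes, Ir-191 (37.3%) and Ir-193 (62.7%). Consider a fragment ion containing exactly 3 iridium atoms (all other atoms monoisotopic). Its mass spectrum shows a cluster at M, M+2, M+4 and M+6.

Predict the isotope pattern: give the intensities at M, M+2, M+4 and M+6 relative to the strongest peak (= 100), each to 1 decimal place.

Expanding (0.373 + 0.627)^3:
P(M) = 0.373^3 = 0.051895
P(M+2) = 3 × 0.373^2 × 0.627^1 = 0.261702
P(M+4) = 3 × 0.373^1 × 0.627^2 = 0.439911
P(M+6) = 0.627^3 = 0.246492
The M+4 peak is largest (0.439911); scaling to 100 gives 11.8 : 59.5 : 100.0 : 56.0.

11.8 : 59.5 : 100.0 : 56.0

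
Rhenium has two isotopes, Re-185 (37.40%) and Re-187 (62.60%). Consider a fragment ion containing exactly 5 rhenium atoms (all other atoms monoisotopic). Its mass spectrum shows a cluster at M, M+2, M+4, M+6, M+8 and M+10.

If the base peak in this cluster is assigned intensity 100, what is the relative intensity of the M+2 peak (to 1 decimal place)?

Binomial terms of (0.3740 + 0.6260)^5: M 0.0073, M+2 0.0612, M+4 0.2050, M+6 0.3431, M+8 0.2872, M+10 0.0961 → M+6 is the base peak.
P(M+6) = C(5,3) × 0.3740^2 × 0.6260^3 = 10 × 0.139876 × 0.24531438 = 0.343136 (base)
P(M+2) = C(5,1) × 0.3740^4 × 0.6260^1 = 5 × 0.0195653 × 0.6260 = 0.061239
Relative intensity = 0.061239 / 0.343136 × 100 = 17.8

17.8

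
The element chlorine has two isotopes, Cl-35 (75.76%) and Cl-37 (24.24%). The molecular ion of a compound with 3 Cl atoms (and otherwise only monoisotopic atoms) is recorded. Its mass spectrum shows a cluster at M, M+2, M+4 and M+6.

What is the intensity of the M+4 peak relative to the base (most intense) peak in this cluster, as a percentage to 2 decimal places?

Binomial terms of (0.7576 + 0.2424)^3: M 0.4348, M+2 0.4174, M+4 0.1335, M+6 0.0142 → M is the base peak.
P(M) = C(3,0) × 0.7576^3 × 0.2424^0 = 1 × 0.4348304 × 1.0000 = 0.434830 (base)
P(M+4) = C(3,2) × 0.7576^1 × 0.2424^2 = 3 × 0.7576 × 0.05875776 = 0.133545
Relative intensity = 0.133545 / 0.434830 × 100 = 30.71

30.71%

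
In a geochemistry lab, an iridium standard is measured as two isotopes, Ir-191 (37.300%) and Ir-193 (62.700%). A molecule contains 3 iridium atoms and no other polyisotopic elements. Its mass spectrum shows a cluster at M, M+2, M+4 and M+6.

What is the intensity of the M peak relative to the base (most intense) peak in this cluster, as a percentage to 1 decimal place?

11.8%

Binomial terms of (0.37300 + 0.62700)^3: M 0.0519, M+2 0.2617, M+4 0.4399, M+6 0.2465 → M+4 is the base peak.
P(M+4) = C(3,2) × 0.37300^1 × 0.62700^2 = 3 × 0.3730 × 0.393129 = 0.439911 (base)
P(M) = C(3,0) × 0.37300^3 × 0.62700^0 = 1 × 0.05189512 × 1.0000 = 0.051895
Relative intensity = 0.051895 / 0.439911 × 100 = 11.8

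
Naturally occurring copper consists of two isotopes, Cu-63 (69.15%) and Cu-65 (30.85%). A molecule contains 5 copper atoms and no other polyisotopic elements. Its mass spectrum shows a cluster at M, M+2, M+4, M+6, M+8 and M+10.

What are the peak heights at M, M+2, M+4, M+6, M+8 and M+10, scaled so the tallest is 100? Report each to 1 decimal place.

Each Cu atom is independently Cu-63 (p = 0.6915) or Cu-65 (q = 0.3085); the cluster is the binomial expansion (p + q)^5.
P(M) = 0.6915^5 = 0.158111
P(M+2) = 5 × 0.6915^4 × 0.3085^1 = 0.352691
P(M+4) = 10 × 0.6915^3 × 0.3085^2 = 0.314693
P(M+6) = 10 × 0.6915^2 × 0.3085^3 = 0.140394
P(M+8) = 5 × 0.6915^1 × 0.3085^4 = 0.031317
P(M+10) = 0.3085^5 = 0.002794
The M+2 peak is largest (0.352691); scaling to 100 gives 44.8 : 100.0 : 89.2 : 39.8 : 8.9 : 0.8.

44.8 : 100.0 : 89.2 : 39.8 : 8.9 : 0.8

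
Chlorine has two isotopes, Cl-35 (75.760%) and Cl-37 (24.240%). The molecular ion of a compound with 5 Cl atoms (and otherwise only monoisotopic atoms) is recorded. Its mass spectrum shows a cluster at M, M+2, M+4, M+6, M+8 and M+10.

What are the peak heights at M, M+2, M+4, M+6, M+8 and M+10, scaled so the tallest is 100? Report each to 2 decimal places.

Each Cl atom is independently Cl-35 (p = 0.75760) or Cl-37 (q = 0.24240); the cluster is the binomial expansion (p + q)^5.
P(M) = 0.75760^5 = 0.249574
P(M+2) = 5 × 0.75760^4 × 0.24240^1 = 0.399266
P(M+4) = 10 × 0.75760^3 × 0.24240^2 = 0.255497
P(M+6) = 10 × 0.75760^2 × 0.24240^3 = 0.081748
P(M+8) = 5 × 0.75760^1 × 0.24240^4 = 0.013078
P(M+10) = 0.24240^5 = 0.000837
The M+2 peak is largest (0.399266); scaling to 100 gives 62.51 : 100.00 : 63.99 : 20.47 : 3.28 : 0.21.

62.51 : 100.00 : 63.99 : 20.47 : 3.28 : 0.21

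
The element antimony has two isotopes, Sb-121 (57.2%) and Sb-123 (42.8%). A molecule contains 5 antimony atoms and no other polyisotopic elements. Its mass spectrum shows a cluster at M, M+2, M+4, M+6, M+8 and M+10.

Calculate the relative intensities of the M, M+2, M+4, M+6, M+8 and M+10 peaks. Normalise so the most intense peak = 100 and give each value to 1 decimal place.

17.9 : 66.8 : 100.0 : 74.8 : 28.0 : 4.2

The 5 Sb atoms are independent, so intensities follow the terms of (0.572 + 0.428)^5.
P(M) = 0.572^5 = 0.061232
P(M+2) = 5 × 0.572^4 × 0.428^1 = 0.229086
P(M+4) = 10 × 0.572^3 × 0.428^2 = 0.342827
P(M+6) = 10 × 0.572^2 × 0.428^3 = 0.256521
P(M+8) = 5 × 0.572^1 × 0.428^4 = 0.095971
P(M+10) = 0.428^5 = 0.014362
The M+4 peak is largest (0.342827); scaling to 100 gives 17.9 : 66.8 : 100.0 : 74.8 : 28.0 : 4.2.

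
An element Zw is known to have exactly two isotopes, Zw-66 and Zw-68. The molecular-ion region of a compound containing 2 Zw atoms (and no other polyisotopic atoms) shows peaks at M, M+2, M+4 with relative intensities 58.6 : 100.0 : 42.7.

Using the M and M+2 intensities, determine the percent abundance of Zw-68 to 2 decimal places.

46.04%

If p is the fraction of Zw that is Zw-66, then I(M+2)/I(M) = [C(2,1)·p^1·(1−p)] / p^2 = 2·(1−p)/p = 100.0/58.6 = 1.7065
(1−p)/p = 1.7065/2 = 0.8532  ⇒  p = 1/(1 + 0.8532) = 0.5396
Zw-66: 53.96%, Zw-68: 46.04%.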